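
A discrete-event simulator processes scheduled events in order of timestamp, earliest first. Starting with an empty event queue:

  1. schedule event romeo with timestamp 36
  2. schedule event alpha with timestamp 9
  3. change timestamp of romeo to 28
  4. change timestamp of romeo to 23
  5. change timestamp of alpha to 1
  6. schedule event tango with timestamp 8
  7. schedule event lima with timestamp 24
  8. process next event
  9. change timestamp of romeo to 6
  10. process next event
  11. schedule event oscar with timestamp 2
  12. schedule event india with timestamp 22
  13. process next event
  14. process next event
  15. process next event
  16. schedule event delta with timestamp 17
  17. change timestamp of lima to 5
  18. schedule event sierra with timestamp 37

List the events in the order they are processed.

[alpha, romeo, oscar, tango, india]

add romeo (timestamp 36) → {romeo:36}
add alpha (timestamp 9) → {alpha:9, romeo:36}
update romeo to timestamp 28 → {alpha:9, romeo:28}
update romeo to timestamp 23 → {alpha:9, romeo:23}
update alpha to timestamp 1 → {alpha:1, romeo:23}
add tango (timestamp 8) → {alpha:1, tango:8, romeo:23}
add lima (timestamp 24) → {alpha:1, tango:8, romeo:23, lima:24}
process next event → alpha; now {tango:8, romeo:23, lima:24}
update romeo to timestamp 6 → {romeo:6, tango:8, lima:24}
process next event → romeo; now {tango:8, lima:24}
add oscar (timestamp 2) → {oscar:2, tango:8, lima:24}
add india (timestamp 22) → {oscar:2, tango:8, india:22, lima:24}
process next event → oscar; now {tango:8, india:22, lima:24}
process next event → tango; now {india:22, lima:24}
process next event → india; now {lima:24}
add delta (timestamp 17) → {delta:17, lima:24}
update lima to timestamp 5 → {lima:5, delta:17}
add sierra (timestamp 37) → {lima:5, delta:17, sierra:37}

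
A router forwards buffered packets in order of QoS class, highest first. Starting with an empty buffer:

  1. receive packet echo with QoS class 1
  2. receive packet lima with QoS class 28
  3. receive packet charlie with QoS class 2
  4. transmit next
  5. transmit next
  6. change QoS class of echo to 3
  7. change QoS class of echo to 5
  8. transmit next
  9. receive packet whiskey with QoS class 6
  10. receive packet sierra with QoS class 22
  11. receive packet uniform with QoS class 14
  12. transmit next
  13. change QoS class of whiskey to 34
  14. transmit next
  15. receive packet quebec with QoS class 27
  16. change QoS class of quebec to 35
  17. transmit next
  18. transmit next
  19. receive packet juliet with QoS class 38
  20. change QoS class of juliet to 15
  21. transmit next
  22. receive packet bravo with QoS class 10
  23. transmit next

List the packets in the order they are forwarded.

[lima, charlie, echo, sierra, whiskey, quebec, uniform, juliet, bravo]

add echo (QoS class 1) → {echo:1}
add lima (QoS class 28) → {lima:28, echo:1}
add charlie (QoS class 2) → {lima:28, charlie:2, echo:1}
transmit next → lima; now {charlie:2, echo:1}
transmit next → charlie; now {echo:1}
update echo to QoS class 3 → {echo:3}
update echo to QoS class 5 → {echo:5}
transmit next → echo; now {}
add whiskey (QoS class 6) → {whiskey:6}
add sierra (QoS class 22) → {sierra:22, whiskey:6}
add uniform (QoS class 14) → {sierra:22, uniform:14, whiskey:6}
transmit next → sierra; now {uniform:14, whiskey:6}
update whiskey to QoS class 34 → {whiskey:34, uniform:14}
transmit next → whiskey; now {uniform:14}
add quebec (QoS class 27) → {quebec:27, uniform:14}
update quebec to QoS class 35 → {quebec:35, uniform:14}
transmit next → quebec; now {uniform:14}
transmit next → uniform; now {}
add juliet (QoS class 38) → {juliet:38}
update juliet to QoS class 15 → {juliet:15}
transmit next → juliet; now {}
add bravo (QoS class 10) → {bravo:10}
transmit next → bravo; now {}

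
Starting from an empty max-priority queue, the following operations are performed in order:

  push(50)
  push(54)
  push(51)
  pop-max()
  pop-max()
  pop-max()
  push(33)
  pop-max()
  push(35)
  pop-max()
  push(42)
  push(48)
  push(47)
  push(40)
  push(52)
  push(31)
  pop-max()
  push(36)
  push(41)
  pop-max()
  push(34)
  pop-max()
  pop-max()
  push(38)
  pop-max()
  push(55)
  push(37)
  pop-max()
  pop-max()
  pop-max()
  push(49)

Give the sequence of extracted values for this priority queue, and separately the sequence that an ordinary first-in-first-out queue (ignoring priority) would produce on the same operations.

insert 50 → {50}
insert 54 → {54, 50}
insert 51 → {54, 51, 50}
pop-max → 54; now {51, 50}
pop-max → 51; now {50}
pop-max → 50; now {}
insert 33 → {33}
pop-max → 33; now {}
insert 35 → {35}
pop-max → 35; now {}
insert 42 → {42}
insert 48 → {48, 42}
insert 47 → {48, 47, 42}
insert 40 → {48, 47, 42, 40}
insert 52 → {52, 48, 47, 42, 40}
insert 31 → {52, 48, 47, 42, 40, 31}
pop-max → 52; now {48, 47, 42, 40, 31}
insert 36 → {48, 47, 42, 40, 36, 31}
insert 41 → {48, 47, 42, 41, 40, 36, 31}
pop-max → 48; now {47, 42, 41, 40, 36, 31}
insert 34 → {47, 42, 41, 40, 36, 34, 31}
pop-max → 47; now {42, 41, 40, 36, 34, 31}
pop-max → 42; now {41, 40, 36, 34, 31}
insert 38 → {41, 40, 38, 36, 34, 31}
pop-max → 41; now {40, 38, 36, 34, 31}
insert 55 → {55, 40, 38, 36, 34, 31}
insert 37 → {55, 40, 38, 37, 36, 34, 31}
pop-max → 55; now {40, 38, 37, 36, 34, 31}
pop-max → 40; now {38, 37, 36, 34, 31}
pop-max → 38; now {37, 36, 34, 31}
insert 49 → {49, 37, 36, 34, 31}

priority queue: 54, 51, 50, 33, 35, 52, 48, 47, 42, 41, 55, 40, 38; FIFO queue: [50, 54, 51, 33, 35, 42, 48, 47, 40, 52, 31, 36, 41]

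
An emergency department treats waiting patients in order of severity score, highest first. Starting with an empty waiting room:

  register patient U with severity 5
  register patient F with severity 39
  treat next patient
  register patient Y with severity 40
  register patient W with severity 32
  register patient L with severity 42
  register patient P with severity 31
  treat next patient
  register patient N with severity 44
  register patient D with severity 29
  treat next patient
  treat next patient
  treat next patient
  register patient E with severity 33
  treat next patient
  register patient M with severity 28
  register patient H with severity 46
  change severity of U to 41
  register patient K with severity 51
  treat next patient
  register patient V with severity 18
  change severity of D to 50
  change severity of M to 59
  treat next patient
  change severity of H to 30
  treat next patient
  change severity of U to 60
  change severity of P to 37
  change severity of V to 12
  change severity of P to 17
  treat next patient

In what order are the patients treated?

add U (severity 5) → {U:5}
add F (severity 39) → {F:39, U:5}
treat next patient → F; now {U:5}
add Y (severity 40) → {Y:40, U:5}
add W (severity 32) → {Y:40, W:32, U:5}
add L (severity 42) → {L:42, Y:40, W:32, U:5}
add P (severity 31) → {L:42, Y:40, W:32, P:31, U:5}
treat next patient → L; now {Y:40, W:32, P:31, U:5}
add N (severity 44) → {N:44, Y:40, W:32, P:31, U:5}
add D (severity 29) → {N:44, Y:40, W:32, P:31, D:29, U:5}
treat next patient → N; now {Y:40, W:32, P:31, D:29, U:5}
treat next patient → Y; now {W:32, P:31, D:29, U:5}
treat next patient → W; now {P:31, D:29, U:5}
add E (severity 33) → {E:33, P:31, D:29, U:5}
treat next patient → E; now {P:31, D:29, U:5}
add M (severity 28) → {P:31, D:29, M:28, U:5}
add H (severity 46) → {H:46, P:31, D:29, M:28, U:5}
update U to severity 41 → {H:46, U:41, P:31, D:29, M:28}
add K (severity 51) → {K:51, H:46, U:41, P:31, D:29, M:28}
treat next patient → K; now {H:46, U:41, P:31, D:29, M:28}
add V (severity 18) → {H:46, U:41, P:31, D:29, M:28, V:18}
update D to severity 50 → {D:50, H:46, U:41, P:31, M:28, V:18}
update M to severity 59 → {M:59, D:50, H:46, U:41, P:31, V:18}
treat next patient → M; now {D:50, H:46, U:41, P:31, V:18}
update H to severity 30 → {D:50, U:41, P:31, H:30, V:18}
treat next patient → D; now {U:41, P:31, H:30, V:18}
update U to severity 60 → {U:60, P:31, H:30, V:18}
update P to severity 37 → {U:60, P:37, H:30, V:18}
update V to severity 12 → {U:60, P:37, H:30, V:12}
update P to severity 17 → {U:60, H:30, P:17, V:12}
treat next patient → U; now {H:30, P:17, V:12}

F, L, N, Y, W, E, K, M, D, U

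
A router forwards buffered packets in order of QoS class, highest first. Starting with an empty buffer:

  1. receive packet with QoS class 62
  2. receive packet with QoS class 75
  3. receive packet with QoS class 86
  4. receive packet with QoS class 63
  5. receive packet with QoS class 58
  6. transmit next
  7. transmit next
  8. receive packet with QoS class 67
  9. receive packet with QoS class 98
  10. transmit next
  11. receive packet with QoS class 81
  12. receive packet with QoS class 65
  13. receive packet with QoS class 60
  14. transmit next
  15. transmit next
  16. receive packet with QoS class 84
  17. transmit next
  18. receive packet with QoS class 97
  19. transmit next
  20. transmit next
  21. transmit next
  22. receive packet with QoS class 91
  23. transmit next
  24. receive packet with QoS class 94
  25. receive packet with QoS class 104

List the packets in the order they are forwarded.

[86, 75, 98, 81, 67, 84, 97, 65, 63, 91]

insert 62 → {62}
insert 75 → {75, 62}
insert 86 → {86, 75, 62}
insert 63 → {86, 75, 63, 62}
insert 58 → {86, 75, 63, 62, 58}
transmit next → 86; now {75, 63, 62, 58}
transmit next → 75; now {63, 62, 58}
insert 67 → {67, 63, 62, 58}
insert 98 → {98, 67, 63, 62, 58}
transmit next → 98; now {67, 63, 62, 58}
insert 81 → {81, 67, 63, 62, 58}
insert 65 → {81, 67, 65, 63, 62, 58}
insert 60 → {81, 67, 65, 63, 62, 60, 58}
transmit next → 81; now {67, 65, 63, 62, 60, 58}
transmit next → 67; now {65, 63, 62, 60, 58}
insert 84 → {84, 65, 63, 62, 60, 58}
transmit next → 84; now {65, 63, 62, 60, 58}
insert 97 → {97, 65, 63, 62, 60, 58}
transmit next → 97; now {65, 63, 62, 60, 58}
transmit next → 65; now {63, 62, 60, 58}
transmit next → 63; now {62, 60, 58}
insert 91 → {91, 62, 60, 58}
transmit next → 91; now {62, 60, 58}
insert 94 → {94, 62, 60, 58}
insert 104 → {104, 94, 62, 60, 58}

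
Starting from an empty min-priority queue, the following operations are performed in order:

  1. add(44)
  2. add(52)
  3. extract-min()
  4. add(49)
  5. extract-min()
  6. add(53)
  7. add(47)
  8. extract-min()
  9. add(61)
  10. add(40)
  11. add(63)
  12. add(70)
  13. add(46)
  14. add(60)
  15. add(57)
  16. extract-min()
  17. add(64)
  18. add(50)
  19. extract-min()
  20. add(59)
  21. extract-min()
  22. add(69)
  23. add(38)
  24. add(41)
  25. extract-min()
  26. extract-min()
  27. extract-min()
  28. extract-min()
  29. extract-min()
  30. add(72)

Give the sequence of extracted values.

44, 49, 47, 40, 46, 50, 38, 41, 52, 53, 57

insert 44 → {44}
insert 52 → {44, 52}
extract-min → 44; now {52}
insert 49 → {49, 52}
extract-min → 49; now {52}
insert 53 → {52, 53}
insert 47 → {47, 52, 53}
extract-min → 47; now {52, 53}
insert 61 → {52, 53, 61}
insert 40 → {40, 52, 53, 61}
insert 63 → {40, 52, 53, 61, 63}
insert 70 → {40, 52, 53, 61, 63, 70}
insert 46 → {40, 46, 52, 53, 61, 63, 70}
insert 60 → {40, 46, 52, 53, 60, 61, 63, 70}
insert 57 → {40, 46, 52, 53, 57, 60, 61, 63, 70}
extract-min → 40; now {46, 52, 53, 57, 60, 61, 63, 70}
insert 64 → {46, 52, 53, 57, 60, 61, 63, 64, 70}
insert 50 → {46, 50, 52, 53, 57, 60, 61, 63, 64, 70}
extract-min → 46; now {50, 52, 53, 57, 60, 61, 63, 64, 70}
insert 59 → {50, 52, 53, 57, 59, 60, 61, 63, 64, 70}
extract-min → 50; now {52, 53, 57, 59, 60, 61, 63, 64, 70}
insert 69 → {52, 53, 57, 59, 60, 61, 63, 64, 69, 70}
insert 38 → {38, 52, 53, 57, 59, 60, 61, 63, 64, 69, 70}
insert 41 → {38, 41, 52, 53, 57, 59, 60, 61, 63, 64, 69, 70}
extract-min → 38; now {41, 52, 53, 57, 59, 60, 61, 63, 64, 69, 70}
extract-min → 41; now {52, 53, 57, 59, 60, 61, 63, 64, 69, 70}
extract-min → 52; now {53, 57, 59, 60, 61, 63, 64, 69, 70}
extract-min → 53; now {57, 59, 60, 61, 63, 64, 69, 70}
extract-min → 57; now {59, 60, 61, 63, 64, 69, 70}
insert 72 → {59, 60, 61, 63, 64, 69, 70, 72}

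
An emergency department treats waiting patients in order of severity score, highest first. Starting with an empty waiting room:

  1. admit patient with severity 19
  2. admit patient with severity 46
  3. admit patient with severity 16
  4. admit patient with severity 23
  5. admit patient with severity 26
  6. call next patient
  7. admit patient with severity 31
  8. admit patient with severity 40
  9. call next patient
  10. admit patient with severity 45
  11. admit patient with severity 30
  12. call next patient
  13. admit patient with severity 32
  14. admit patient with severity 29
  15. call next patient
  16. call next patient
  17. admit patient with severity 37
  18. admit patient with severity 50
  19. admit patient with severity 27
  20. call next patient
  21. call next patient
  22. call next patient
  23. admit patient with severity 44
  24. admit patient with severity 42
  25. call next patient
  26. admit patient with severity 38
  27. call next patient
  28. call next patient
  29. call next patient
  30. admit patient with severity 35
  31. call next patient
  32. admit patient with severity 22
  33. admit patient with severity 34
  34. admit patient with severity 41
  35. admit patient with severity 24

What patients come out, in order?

insert 19 → {19}
insert 46 → {46, 19}
insert 16 → {46, 19, 16}
insert 23 → {46, 23, 19, 16}
insert 26 → {46, 26, 23, 19, 16}
call next patient → 46; now {26, 23, 19, 16}
insert 31 → {31, 26, 23, 19, 16}
insert 40 → {40, 31, 26, 23, 19, 16}
call next patient → 40; now {31, 26, 23, 19, 16}
insert 45 → {45, 31, 26, 23, 19, 16}
insert 30 → {45, 31, 30, 26, 23, 19, 16}
call next patient → 45; now {31, 30, 26, 23, 19, 16}
insert 32 → {32, 31, 30, 26, 23, 19, 16}
insert 29 → {32, 31, 30, 29, 26, 23, 19, 16}
call next patient → 32; now {31, 30, 29, 26, 23, 19, 16}
call next patient → 31; now {30, 29, 26, 23, 19, 16}
insert 37 → {37, 30, 29, 26, 23, 19, 16}
insert 50 → {50, 37, 30, 29, 26, 23, 19, 16}
insert 27 → {50, 37, 30, 29, 27, 26, 23, 19, 16}
call next patient → 50; now {37, 30, 29, 27, 26, 23, 19, 16}
call next patient → 37; now {30, 29, 27, 26, 23, 19, 16}
call next patient → 30; now {29, 27, 26, 23, 19, 16}
insert 44 → {44, 29, 27, 26, 23, 19, 16}
insert 42 → {44, 42, 29, 27, 26, 23, 19, 16}
call next patient → 44; now {42, 29, 27, 26, 23, 19, 16}
insert 38 → {42, 38, 29, 27, 26, 23, 19, 16}
call next patient → 42; now {38, 29, 27, 26, 23, 19, 16}
call next patient → 38; now {29, 27, 26, 23, 19, 16}
call next patient → 29; now {27, 26, 23, 19, 16}
insert 35 → {35, 27, 26, 23, 19, 16}
call next patient → 35; now {27, 26, 23, 19, 16}
insert 22 → {27, 26, 23, 22, 19, 16}
insert 34 → {34, 27, 26, 23, 22, 19, 16}
insert 41 → {41, 34, 27, 26, 23, 22, 19, 16}
insert 24 → {41, 34, 27, 26, 24, 23, 22, 19, 16}

46 → 40 → 45 → 32 → 31 → 50 → 37 → 30 → 44 → 42 → 38 → 29 → 35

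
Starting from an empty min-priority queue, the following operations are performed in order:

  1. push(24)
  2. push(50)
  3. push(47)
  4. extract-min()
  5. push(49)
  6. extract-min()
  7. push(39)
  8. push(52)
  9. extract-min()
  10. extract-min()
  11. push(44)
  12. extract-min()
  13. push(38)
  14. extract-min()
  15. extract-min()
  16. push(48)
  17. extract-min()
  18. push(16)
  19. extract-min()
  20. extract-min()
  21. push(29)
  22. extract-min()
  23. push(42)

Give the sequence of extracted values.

[24, 47, 39, 49, 44, 38, 50, 48, 16, 52, 29]

insert 24 → {24}
insert 50 → {24, 50}
insert 47 → {24, 47, 50}
extract-min → 24; now {47, 50}
insert 49 → {47, 49, 50}
extract-min → 47; now {49, 50}
insert 39 → {39, 49, 50}
insert 52 → {39, 49, 50, 52}
extract-min → 39; now {49, 50, 52}
extract-min → 49; now {50, 52}
insert 44 → {44, 50, 52}
extract-min → 44; now {50, 52}
insert 38 → {38, 50, 52}
extract-min → 38; now {50, 52}
extract-min → 50; now {52}
insert 48 → {48, 52}
extract-min → 48; now {52}
insert 16 → {16, 52}
extract-min → 16; now {52}
extract-min → 52; now {}
insert 29 → {29}
extract-min → 29; now {}
insert 42 → {42}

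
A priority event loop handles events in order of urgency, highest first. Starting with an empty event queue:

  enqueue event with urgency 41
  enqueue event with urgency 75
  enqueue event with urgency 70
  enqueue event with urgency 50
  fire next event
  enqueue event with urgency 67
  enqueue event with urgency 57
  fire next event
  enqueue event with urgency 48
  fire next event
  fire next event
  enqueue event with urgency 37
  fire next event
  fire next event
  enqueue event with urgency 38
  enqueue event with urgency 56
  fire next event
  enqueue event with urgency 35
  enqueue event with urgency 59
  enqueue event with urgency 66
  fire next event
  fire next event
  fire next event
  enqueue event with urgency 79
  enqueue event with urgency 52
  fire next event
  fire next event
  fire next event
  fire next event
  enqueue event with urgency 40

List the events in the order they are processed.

[75, 70, 67, 57, 50, 48, 56, 66, 59, 41, 79, 52, 38, 37]

insert 41 → {41}
insert 75 → {75, 41}
insert 70 → {75, 70, 41}
insert 50 → {75, 70, 50, 41}
fire next event → 75; now {70, 50, 41}
insert 67 → {70, 67, 50, 41}
insert 57 → {70, 67, 57, 50, 41}
fire next event → 70; now {67, 57, 50, 41}
insert 48 → {67, 57, 50, 48, 41}
fire next event → 67; now {57, 50, 48, 41}
fire next event → 57; now {50, 48, 41}
insert 37 → {50, 48, 41, 37}
fire next event → 50; now {48, 41, 37}
fire next event → 48; now {41, 37}
insert 38 → {41, 38, 37}
insert 56 → {56, 41, 38, 37}
fire next event → 56; now {41, 38, 37}
insert 35 → {41, 38, 37, 35}
insert 59 → {59, 41, 38, 37, 35}
insert 66 → {66, 59, 41, 38, 37, 35}
fire next event → 66; now {59, 41, 38, 37, 35}
fire next event → 59; now {41, 38, 37, 35}
fire next event → 41; now {38, 37, 35}
insert 79 → {79, 38, 37, 35}
insert 52 → {79, 52, 38, 37, 35}
fire next event → 79; now {52, 38, 37, 35}
fire next event → 52; now {38, 37, 35}
fire next event → 38; now {37, 35}
fire next event → 37; now {35}
insert 40 → {40, 35}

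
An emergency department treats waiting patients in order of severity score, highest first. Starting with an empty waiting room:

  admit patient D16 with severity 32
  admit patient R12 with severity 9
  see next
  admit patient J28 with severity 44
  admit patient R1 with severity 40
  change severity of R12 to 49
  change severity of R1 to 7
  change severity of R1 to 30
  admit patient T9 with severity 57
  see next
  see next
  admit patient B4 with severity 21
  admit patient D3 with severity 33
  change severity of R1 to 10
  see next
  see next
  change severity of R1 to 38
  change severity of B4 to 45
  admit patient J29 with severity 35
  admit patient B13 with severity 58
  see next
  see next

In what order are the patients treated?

add D16 (severity 32) → {D16:32}
add R12 (severity 9) → {D16:32, R12:9}
see next → D16; now {R12:9}
add J28 (severity 44) → {J28:44, R12:9}
add R1 (severity 40) → {J28:44, R1:40, R12:9}
update R12 to severity 49 → {R12:49, J28:44, R1:40}
update R1 to severity 7 → {R12:49, J28:44, R1:7}
update R1 to severity 30 → {R12:49, J28:44, R1:30}
add T9 (severity 57) → {T9:57, R12:49, J28:44, R1:30}
see next → T9; now {R12:49, J28:44, R1:30}
see next → R12; now {J28:44, R1:30}
add B4 (severity 21) → {J28:44, R1:30, B4:21}
add D3 (severity 33) → {J28:44, D3:33, R1:30, B4:21}
update R1 to severity 10 → {J28:44, D3:33, B4:21, R1:10}
see next → J28; now {D3:33, B4:21, R1:10}
see next → D3; now {B4:21, R1:10}
update R1 to severity 38 → {R1:38, B4:21}
update B4 to severity 45 → {B4:45, R1:38}
add J29 (severity 35) → {B4:45, R1:38, J29:35}
add B13 (severity 58) → {B13:58, B4:45, R1:38, J29:35}
see next → B13; now {B4:45, R1:38, J29:35}
see next → B4; now {R1:38, J29:35}

D16, T9, R12, J28, D3, B13, B4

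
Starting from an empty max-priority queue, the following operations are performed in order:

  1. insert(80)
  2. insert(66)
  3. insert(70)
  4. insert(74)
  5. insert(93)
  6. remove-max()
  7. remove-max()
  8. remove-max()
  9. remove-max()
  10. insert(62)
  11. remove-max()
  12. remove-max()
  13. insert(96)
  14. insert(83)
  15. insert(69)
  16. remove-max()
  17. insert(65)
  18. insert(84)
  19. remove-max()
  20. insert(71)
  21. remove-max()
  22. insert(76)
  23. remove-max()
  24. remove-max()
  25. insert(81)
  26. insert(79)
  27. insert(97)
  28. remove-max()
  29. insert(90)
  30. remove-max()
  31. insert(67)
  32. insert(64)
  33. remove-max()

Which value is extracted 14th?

81

insert 80 → {80}
insert 66 → {80, 66}
insert 70 → {80, 70, 66}
insert 74 → {80, 74, 70, 66}
insert 93 → {93, 80, 74, 70, 66}
remove-max → 93; now {80, 74, 70, 66}
remove-max → 80; now {74, 70, 66}
remove-max → 74; now {70, 66}
remove-max → 70; now {66}
insert 62 → {66, 62}
remove-max → 66; now {62}
remove-max → 62; now {}
insert 96 → {96}
insert 83 → {96, 83}
insert 69 → {96, 83, 69}
remove-max → 96; now {83, 69}
insert 65 → {83, 69, 65}
insert 84 → {84, 83, 69, 65}
remove-max → 84; now {83, 69, 65}
insert 71 → {83, 71, 69, 65}
remove-max → 83; now {71, 69, 65}
insert 76 → {76, 71, 69, 65}
remove-max → 76; now {71, 69, 65}
remove-max → 71; now {69, 65}
insert 81 → {81, 69, 65}
insert 79 → {81, 79, 69, 65}
insert 97 → {97, 81, 79, 69, 65}
remove-max → 97; now {81, 79, 69, 65}
insert 90 → {90, 81, 79, 69, 65}
remove-max → 90; now {81, 79, 69, 65}
insert 67 → {81, 79, 69, 67, 65}
insert 64 → {81, 79, 69, 67, 65, 64}
remove-max → 81; now {79, 69, 67, 65, 64}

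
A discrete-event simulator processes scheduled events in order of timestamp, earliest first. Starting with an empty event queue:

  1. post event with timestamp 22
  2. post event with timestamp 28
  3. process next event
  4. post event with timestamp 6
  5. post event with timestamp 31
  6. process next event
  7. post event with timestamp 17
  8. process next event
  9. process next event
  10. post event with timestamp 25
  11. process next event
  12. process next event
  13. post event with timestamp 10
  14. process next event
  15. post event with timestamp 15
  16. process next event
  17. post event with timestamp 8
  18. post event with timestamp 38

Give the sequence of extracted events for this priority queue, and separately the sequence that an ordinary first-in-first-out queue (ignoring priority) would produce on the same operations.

insert 22 → {22}
insert 28 → {22, 28}
process next event → 22; now {28}
insert 6 → {6, 28}
insert 31 → {6, 28, 31}
process next event → 6; now {28, 31}
insert 17 → {17, 28, 31}
process next event → 17; now {28, 31}
process next event → 28; now {31}
insert 25 → {25, 31}
process next event → 25; now {31}
process next event → 31; now {}
insert 10 → {10}
process next event → 10; now {}
insert 15 → {15}
process next event → 15; now {}
insert 8 → {8}
insert 38 → {8, 38}

priority queue: 22, 6, 17, 28, 25, 31, 10, 15; FIFO queue: [22, 28, 6, 31, 17, 25, 10, 15]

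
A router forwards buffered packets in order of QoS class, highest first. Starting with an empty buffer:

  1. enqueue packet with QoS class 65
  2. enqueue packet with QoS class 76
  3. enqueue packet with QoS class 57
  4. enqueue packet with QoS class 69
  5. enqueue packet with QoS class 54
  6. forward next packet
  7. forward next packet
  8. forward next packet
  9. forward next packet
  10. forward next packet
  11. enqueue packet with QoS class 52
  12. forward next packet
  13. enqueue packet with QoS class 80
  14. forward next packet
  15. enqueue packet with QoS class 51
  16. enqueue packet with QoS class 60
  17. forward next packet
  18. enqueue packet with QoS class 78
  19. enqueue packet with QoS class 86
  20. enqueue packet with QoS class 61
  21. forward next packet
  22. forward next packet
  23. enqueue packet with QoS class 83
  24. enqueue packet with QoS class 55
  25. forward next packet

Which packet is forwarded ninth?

86

insert 65 → {65}
insert 76 → {76, 65}
insert 57 → {76, 65, 57}
insert 69 → {76, 69, 65, 57}
insert 54 → {76, 69, 65, 57, 54}
forward next packet → 76; now {69, 65, 57, 54}
forward next packet → 69; now {65, 57, 54}
forward next packet → 65; now {57, 54}
forward next packet → 57; now {54}
forward next packet → 54; now {}
insert 52 → {52}
forward next packet → 52; now {}
insert 80 → {80}
forward next packet → 80; now {}
insert 51 → {51}
insert 60 → {60, 51}
forward next packet → 60; now {51}
insert 78 → {78, 51}
insert 86 → {86, 78, 51}
insert 61 → {86, 78, 61, 51}
forward next packet → 86; now {78, 61, 51}
forward next packet → 78; now {61, 51}
insert 83 → {83, 61, 51}
insert 55 → {83, 61, 55, 51}
forward next packet → 83; now {61, 55, 51}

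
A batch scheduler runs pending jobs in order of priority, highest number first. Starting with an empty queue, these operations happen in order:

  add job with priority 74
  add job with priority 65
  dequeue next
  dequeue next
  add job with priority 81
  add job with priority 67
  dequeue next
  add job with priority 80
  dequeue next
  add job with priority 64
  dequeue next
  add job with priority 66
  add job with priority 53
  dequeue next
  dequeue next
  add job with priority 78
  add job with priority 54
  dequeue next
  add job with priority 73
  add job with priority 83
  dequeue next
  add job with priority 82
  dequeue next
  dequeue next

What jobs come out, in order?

insert 74 → {74}
insert 65 → {74, 65}
dequeue next → 74; now {65}
dequeue next → 65; now {}
insert 81 → {81}
insert 67 → {81, 67}
dequeue next → 81; now {67}
insert 80 → {80, 67}
dequeue next → 80; now {67}
insert 64 → {67, 64}
dequeue next → 67; now {64}
insert 66 → {66, 64}
insert 53 → {66, 64, 53}
dequeue next → 66; now {64, 53}
dequeue next → 64; now {53}
insert 78 → {78, 53}
insert 54 → {78, 54, 53}
dequeue next → 78; now {54, 53}
insert 73 → {73, 54, 53}
insert 83 → {83, 73, 54, 53}
dequeue next → 83; now {73, 54, 53}
insert 82 → {82, 73, 54, 53}
dequeue next → 82; now {73, 54, 53}
dequeue next → 73; now {54, 53}

74 → 65 → 81 → 80 → 67 → 66 → 64 → 78 → 83 → 82 → 73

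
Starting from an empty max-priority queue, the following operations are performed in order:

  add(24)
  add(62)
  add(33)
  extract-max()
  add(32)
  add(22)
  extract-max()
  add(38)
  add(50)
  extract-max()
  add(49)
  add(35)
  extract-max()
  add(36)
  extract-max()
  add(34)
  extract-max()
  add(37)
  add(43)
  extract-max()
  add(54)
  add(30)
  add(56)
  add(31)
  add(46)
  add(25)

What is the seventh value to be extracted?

insert 24 → {24}
insert 62 → {62, 24}
insert 33 → {62, 33, 24}
extract-max → 62; now {33, 24}
insert 32 → {33, 32, 24}
insert 22 → {33, 32, 24, 22}
extract-max → 33; now {32, 24, 22}
insert 38 → {38, 32, 24, 22}
insert 50 → {50, 38, 32, 24, 22}
extract-max → 50; now {38, 32, 24, 22}
insert 49 → {49, 38, 32, 24, 22}
insert 35 → {49, 38, 35, 32, 24, 22}
extract-max → 49; now {38, 35, 32, 24, 22}
insert 36 → {38, 36, 35, 32, 24, 22}
extract-max → 38; now {36, 35, 32, 24, 22}
insert 34 → {36, 35, 34, 32, 24, 22}
extract-max → 36; now {35, 34, 32, 24, 22}
insert 37 → {37, 35, 34, 32, 24, 22}
insert 43 → {43, 37, 35, 34, 32, 24, 22}
extract-max → 43; now {37, 35, 34, 32, 24, 22}
insert 54 → {54, 37, 35, 34, 32, 24, 22}
insert 30 → {54, 37, 35, 34, 32, 30, 24, 22}
insert 56 → {56, 54, 37, 35, 34, 32, 30, 24, 22}
insert 31 → {56, 54, 37, 35, 34, 32, 31, 30, 24, 22}
insert 46 → {56, 54, 46, 37, 35, 34, 32, 31, 30, 24, 22}
insert 25 → {56, 54, 46, 37, 35, 34, 32, 31, 30, 25, 24, 22}

43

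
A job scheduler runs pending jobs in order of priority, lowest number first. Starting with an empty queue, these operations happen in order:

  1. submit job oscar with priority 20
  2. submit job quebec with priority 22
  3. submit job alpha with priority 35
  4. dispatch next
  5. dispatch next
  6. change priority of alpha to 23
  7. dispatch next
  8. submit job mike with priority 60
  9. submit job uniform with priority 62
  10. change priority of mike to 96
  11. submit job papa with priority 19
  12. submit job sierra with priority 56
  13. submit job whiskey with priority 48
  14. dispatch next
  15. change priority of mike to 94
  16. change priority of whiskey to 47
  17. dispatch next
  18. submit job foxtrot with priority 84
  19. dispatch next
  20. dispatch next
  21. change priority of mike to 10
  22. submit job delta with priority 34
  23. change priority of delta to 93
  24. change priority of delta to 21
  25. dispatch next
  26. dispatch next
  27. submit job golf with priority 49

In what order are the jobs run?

add oscar (priority 20) → {oscar:20}
add quebec (priority 22) → {oscar:20, quebec:22}
add alpha (priority 35) → {oscar:20, quebec:22, alpha:35}
dispatch next → oscar; now {quebec:22, alpha:35}
dispatch next → quebec; now {alpha:35}
update alpha to priority 23 → {alpha:23}
dispatch next → alpha; now {}
add mike (priority 60) → {mike:60}
add uniform (priority 62) → {mike:60, uniform:62}
update mike to priority 96 → {uniform:62, mike:96}
add papa (priority 19) → {papa:19, uniform:62, mike:96}
add sierra (priority 56) → {papa:19, sierra:56, uniform:62, mike:96}
add whiskey (priority 48) → {papa:19, whiskey:48, sierra:56, uniform:62, mike:96}
dispatch next → papa; now {whiskey:48, sierra:56, uniform:62, mike:96}
update mike to priority 94 → {whiskey:48, sierra:56, uniform:62, mike:94}
update whiskey to priority 47 → {whiskey:47, sierra:56, uniform:62, mike:94}
dispatch next → whiskey; now {sierra:56, uniform:62, mike:94}
add foxtrot (priority 84) → {sierra:56, uniform:62, foxtrot:84, mike:94}
dispatch next → sierra; now {uniform:62, foxtrot:84, mike:94}
dispatch next → uniform; now {foxtrot:84, mike:94}
update mike to priority 10 → {mike:10, foxtrot:84}
add delta (priority 34) → {mike:10, delta:34, foxtrot:84}
update delta to priority 93 → {mike:10, foxtrot:84, delta:93}
update delta to priority 21 → {mike:10, delta:21, foxtrot:84}
dispatch next → mike; now {delta:21, foxtrot:84}
dispatch next → delta; now {foxtrot:84}
add golf (priority 49) → {golf:49, foxtrot:84}

oscar, quebec, alpha, papa, whiskey, sierra, uniform, mike, delta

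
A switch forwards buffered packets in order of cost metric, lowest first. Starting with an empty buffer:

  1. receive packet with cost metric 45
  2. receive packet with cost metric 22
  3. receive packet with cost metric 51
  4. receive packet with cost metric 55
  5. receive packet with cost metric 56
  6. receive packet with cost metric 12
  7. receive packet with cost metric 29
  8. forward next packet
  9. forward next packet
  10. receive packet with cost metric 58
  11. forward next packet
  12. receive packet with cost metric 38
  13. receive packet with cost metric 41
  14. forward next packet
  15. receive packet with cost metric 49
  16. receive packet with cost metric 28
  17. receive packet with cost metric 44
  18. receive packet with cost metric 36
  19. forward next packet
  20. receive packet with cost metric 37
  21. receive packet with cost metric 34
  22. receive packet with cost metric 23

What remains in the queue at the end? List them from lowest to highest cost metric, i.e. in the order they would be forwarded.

insert 45 → {45}
insert 22 → {22, 45}
insert 51 → {22, 45, 51}
insert 55 → {22, 45, 51, 55}
insert 56 → {22, 45, 51, 55, 56}
insert 12 → {12, 22, 45, 51, 55, 56}
insert 29 → {12, 22, 29, 45, 51, 55, 56}
forward next packet → 12; now {22, 29, 45, 51, 55, 56}
forward next packet → 22; now {29, 45, 51, 55, 56}
insert 58 → {29, 45, 51, 55, 56, 58}
forward next packet → 29; now {45, 51, 55, 56, 58}
insert 38 → {38, 45, 51, 55, 56, 58}
insert 41 → {38, 41, 45, 51, 55, 56, 58}
forward next packet → 38; now {41, 45, 51, 55, 56, 58}
insert 49 → {41, 45, 49, 51, 55, 56, 58}
insert 28 → {28, 41, 45, 49, 51, 55, 56, 58}
insert 44 → {28, 41, 44, 45, 49, 51, 55, 56, 58}
insert 36 → {28, 36, 41, 44, 45, 49, 51, 55, 56, 58}
forward next packet → 28; now {36, 41, 44, 45, 49, 51, 55, 56, 58}
insert 37 → {36, 37, 41, 44, 45, 49, 51, 55, 56, 58}
insert 34 → {34, 36, 37, 41, 44, 45, 49, 51, 55, 56, 58}
insert 23 → {23, 34, 36, 37, 41, 44, 45, 49, 51, 55, 56, 58}

[23, 34, 36, 37, 41, 44, 45, 49, 51, 55, 56, 58]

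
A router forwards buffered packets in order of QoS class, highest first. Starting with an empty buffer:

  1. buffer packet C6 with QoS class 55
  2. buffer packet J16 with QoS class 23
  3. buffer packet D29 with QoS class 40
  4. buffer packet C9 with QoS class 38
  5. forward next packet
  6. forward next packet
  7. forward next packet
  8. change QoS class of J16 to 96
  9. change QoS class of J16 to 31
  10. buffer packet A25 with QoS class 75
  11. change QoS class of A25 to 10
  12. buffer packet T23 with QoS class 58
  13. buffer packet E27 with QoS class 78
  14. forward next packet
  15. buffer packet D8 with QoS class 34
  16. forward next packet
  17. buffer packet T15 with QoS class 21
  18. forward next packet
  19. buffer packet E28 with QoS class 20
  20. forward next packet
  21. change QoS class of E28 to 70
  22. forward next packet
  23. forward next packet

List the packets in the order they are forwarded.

add C6 (QoS class 55) → {C6:55}
add J16 (QoS class 23) → {C6:55, J16:23}
add D29 (QoS class 40) → {C6:55, D29:40, J16:23}
add C9 (QoS class 38) → {C6:55, D29:40, C9:38, J16:23}
forward next packet → C6; now {D29:40, C9:38, J16:23}
forward next packet → D29; now {C9:38, J16:23}
forward next packet → C9; now {J16:23}
update J16 to QoS class 96 → {J16:96}
update J16 to QoS class 31 → {J16:31}
add A25 (QoS class 75) → {A25:75, J16:31}
update A25 to QoS class 10 → {J16:31, A25:10}
add T23 (QoS class 58) → {T23:58, J16:31, A25:10}
add E27 (QoS class 78) → {E27:78, T23:58, J16:31, A25:10}
forward next packet → E27; now {T23:58, J16:31, A25:10}
add D8 (QoS class 34) → {T23:58, D8:34, J16:31, A25:10}
forward next packet → T23; now {D8:34, J16:31, A25:10}
add T15 (QoS class 21) → {D8:34, J16:31, T15:21, A25:10}
forward next packet → D8; now {J16:31, T15:21, A25:10}
add E28 (QoS class 20) → {J16:31, T15:21, E28:20, A25:10}
forward next packet → J16; now {T15:21, E28:20, A25:10}
update E28 to QoS class 70 → {E28:70, T15:21, A25:10}
forward next packet → E28; now {T15:21, A25:10}
forward next packet → T15; now {A25:10}

C6, D29, C9, E27, T23, D8, J16, E28, T15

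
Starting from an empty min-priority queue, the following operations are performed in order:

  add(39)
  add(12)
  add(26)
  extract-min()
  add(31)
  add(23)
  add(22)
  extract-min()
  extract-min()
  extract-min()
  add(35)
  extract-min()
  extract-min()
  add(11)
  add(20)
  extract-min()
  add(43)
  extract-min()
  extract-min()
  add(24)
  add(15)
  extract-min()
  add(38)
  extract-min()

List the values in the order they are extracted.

insert 39 → {39}
insert 12 → {12, 39}
insert 26 → {12, 26, 39}
extract-min → 12; now {26, 39}
insert 31 → {26, 31, 39}
insert 23 → {23, 26, 31, 39}
insert 22 → {22, 23, 26, 31, 39}
extract-min → 22; now {23, 26, 31, 39}
extract-min → 23; now {26, 31, 39}
extract-min → 26; now {31, 39}
insert 35 → {31, 35, 39}
extract-min → 31; now {35, 39}
extract-min → 35; now {39}
insert 11 → {11, 39}
insert 20 → {11, 20, 39}
extract-min → 11; now {20, 39}
insert 43 → {20, 39, 43}
extract-min → 20; now {39, 43}
extract-min → 39; now {43}
insert 24 → {24, 43}
insert 15 → {15, 24, 43}
extract-min → 15; now {24, 43}
insert 38 → {24, 38, 43}
extract-min → 24; now {38, 43}

12 → 22 → 23 → 26 → 31 → 35 → 11 → 20 → 39 → 15 → 24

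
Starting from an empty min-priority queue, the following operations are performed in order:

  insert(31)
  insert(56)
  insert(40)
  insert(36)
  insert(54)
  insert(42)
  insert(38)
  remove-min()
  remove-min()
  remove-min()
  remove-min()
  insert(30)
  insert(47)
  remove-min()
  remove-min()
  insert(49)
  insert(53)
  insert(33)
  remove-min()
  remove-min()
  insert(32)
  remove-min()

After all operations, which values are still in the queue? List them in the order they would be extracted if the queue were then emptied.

49 → 53 → 54 → 56

insert 31 → {31}
insert 56 → {31, 56}
insert 40 → {31, 40, 56}
insert 36 → {31, 36, 40, 56}
insert 54 → {31, 36, 40, 54, 56}
insert 42 → {31, 36, 40, 42, 54, 56}
insert 38 → {31, 36, 38, 40, 42, 54, 56}
remove-min → 31; now {36, 38, 40, 42, 54, 56}
remove-min → 36; now {38, 40, 42, 54, 56}
remove-min → 38; now {40, 42, 54, 56}
remove-min → 40; now {42, 54, 56}
insert 30 → {30, 42, 54, 56}
insert 47 → {30, 42, 47, 54, 56}
remove-min → 30; now {42, 47, 54, 56}
remove-min → 42; now {47, 54, 56}
insert 49 → {47, 49, 54, 56}
insert 53 → {47, 49, 53, 54, 56}
insert 33 → {33, 47, 49, 53, 54, 56}
remove-min → 33; now {47, 49, 53, 54, 56}
remove-min → 47; now {49, 53, 54, 56}
insert 32 → {32, 49, 53, 54, 56}
remove-min → 32; now {49, 53, 54, 56}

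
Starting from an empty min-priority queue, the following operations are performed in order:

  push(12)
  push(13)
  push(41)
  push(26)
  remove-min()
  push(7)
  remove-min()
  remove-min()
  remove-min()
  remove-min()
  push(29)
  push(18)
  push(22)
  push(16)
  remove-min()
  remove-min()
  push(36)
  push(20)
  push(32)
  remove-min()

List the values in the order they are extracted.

insert 12 → {12}
insert 13 → {12, 13}
insert 41 → {12, 13, 41}
insert 26 → {12, 13, 26, 41}
remove-min → 12; now {13, 26, 41}
insert 7 → {7, 13, 26, 41}
remove-min → 7; now {13, 26, 41}
remove-min → 13; now {26, 41}
remove-min → 26; now {41}
remove-min → 41; now {}
insert 29 → {29}
insert 18 → {18, 29}
insert 22 → {18, 22, 29}
insert 16 → {16, 18, 22, 29}
remove-min → 16; now {18, 22, 29}
remove-min → 18; now {22, 29}
insert 36 → {22, 29, 36}
insert 20 → {20, 22, 29, 36}
insert 32 → {20, 22, 29, 32, 36}
remove-min → 20; now {22, 29, 32, 36}

12, 7, 13, 26, 41, 16, 18, 20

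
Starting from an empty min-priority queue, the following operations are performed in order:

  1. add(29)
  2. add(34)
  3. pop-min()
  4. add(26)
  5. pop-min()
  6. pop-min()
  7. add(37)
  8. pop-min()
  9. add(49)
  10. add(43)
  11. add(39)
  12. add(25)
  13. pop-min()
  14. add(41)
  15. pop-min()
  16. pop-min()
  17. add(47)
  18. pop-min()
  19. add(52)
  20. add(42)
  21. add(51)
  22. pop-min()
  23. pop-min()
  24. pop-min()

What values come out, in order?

[29, 26, 34, 37, 25, 39, 41, 43, 42, 47, 49]

insert 29 → {29}
insert 34 → {29, 34}
pop-min → 29; now {34}
insert 26 → {26, 34}
pop-min → 26; now {34}
pop-min → 34; now {}
insert 37 → {37}
pop-min → 37; now {}
insert 49 → {49}
insert 43 → {43, 49}
insert 39 → {39, 43, 49}
insert 25 → {25, 39, 43, 49}
pop-min → 25; now {39, 43, 49}
insert 41 → {39, 41, 43, 49}
pop-min → 39; now {41, 43, 49}
pop-min → 41; now {43, 49}
insert 47 → {43, 47, 49}
pop-min → 43; now {47, 49}
insert 52 → {47, 49, 52}
insert 42 → {42, 47, 49, 52}
insert 51 → {42, 47, 49, 51, 52}
pop-min → 42; now {47, 49, 51, 52}
pop-min → 47; now {49, 51, 52}
pop-min → 49; now {51, 52}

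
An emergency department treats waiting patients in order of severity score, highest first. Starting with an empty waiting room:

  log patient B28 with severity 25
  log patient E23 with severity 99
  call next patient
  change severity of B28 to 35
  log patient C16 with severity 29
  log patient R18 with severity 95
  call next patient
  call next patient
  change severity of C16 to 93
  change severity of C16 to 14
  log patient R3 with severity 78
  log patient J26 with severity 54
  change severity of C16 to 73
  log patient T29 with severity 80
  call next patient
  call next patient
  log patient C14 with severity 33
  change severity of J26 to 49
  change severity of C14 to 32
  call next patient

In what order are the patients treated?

add B28 (severity 25) → {B28:25}
add E23 (severity 99) → {E23:99, B28:25}
call next patient → E23; now {B28:25}
update B28 to severity 35 → {B28:35}
add C16 (severity 29) → {B28:35, C16:29}
add R18 (severity 95) → {R18:95, B28:35, C16:29}
call next patient → R18; now {B28:35, C16:29}
call next patient → B28; now {C16:29}
update C16 to severity 93 → {C16:93}
update C16 to severity 14 → {C16:14}
add R3 (severity 78) → {R3:78, C16:14}
add J26 (severity 54) → {R3:78, J26:54, C16:14}
update C16 to severity 73 → {R3:78, C16:73, J26:54}
add T29 (severity 80) → {T29:80, R3:78, C16:73, J26:54}
call next patient → T29; now {R3:78, C16:73, J26:54}
call next patient → R3; now {C16:73, J26:54}
add C14 (severity 33) → {C16:73, J26:54, C14:33}
update J26 to severity 49 → {C16:73, J26:49, C14:33}
update C14 to severity 32 → {C16:73, J26:49, C14:32}
call next patient → C16; now {J26:49, C14:32}

[E23, R18, B28, T29, R3, C16]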